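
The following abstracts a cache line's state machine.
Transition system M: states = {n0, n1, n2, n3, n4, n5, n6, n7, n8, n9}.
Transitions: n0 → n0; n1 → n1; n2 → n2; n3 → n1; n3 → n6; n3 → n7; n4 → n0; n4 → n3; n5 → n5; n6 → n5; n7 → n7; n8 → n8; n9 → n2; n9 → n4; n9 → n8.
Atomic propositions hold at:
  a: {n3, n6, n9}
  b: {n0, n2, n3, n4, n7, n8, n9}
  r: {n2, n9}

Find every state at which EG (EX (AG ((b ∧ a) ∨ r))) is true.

Sat(b ∧ a) = {n3, n9}
Sat((b ∧ a) ∨ r) = {n2, n3, n9}
AG ((b ∧ a) ∨ r): greatest fixpoint, start Z0 = {n2, n3, n9}, keep only states in Sat with every successor in Z. Z1 = {n2}; fixed.
Sat(AG ((b ∧ a) ∨ r)) = {n2}
Sat(EX (AG ((b ∧ a) ∨ r))) = {s : some successor in {n2}} = {n2, n9}
EG (EX (AG ((b ∧ a) ∨ r))): greatest fixpoint, start Z0 = {n2, n9}, keep only states in Sat with some successor in Z. Already a fixed point.
Sat(EG (EX (AG ((b ∧ a) ∨ r)))) = {n2, n9}

{n2, n9}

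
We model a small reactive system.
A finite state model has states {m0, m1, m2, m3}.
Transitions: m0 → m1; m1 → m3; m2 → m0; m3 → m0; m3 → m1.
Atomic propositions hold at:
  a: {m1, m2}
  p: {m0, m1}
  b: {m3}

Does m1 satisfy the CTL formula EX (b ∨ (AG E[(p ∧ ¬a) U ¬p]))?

Yes

Sat(¬a) = {m0, m3}
Sat(p ∧ ¬a) = {m0}
Sat(¬p) = {m2, m3}
E[(p ∧ ¬a) U ¬p]: least fixpoint, start Z0 = Sat(¬p) = {m2, m3}, add states in Sat(p ∧ ¬a) with some successor in Z. Already a fixed point.
Sat(E[(p ∧ ¬a) U ¬p]) = {m2, m3}
AG E[(p ∧ ¬a) U ¬p]: greatest fixpoint, start Z0 = {m2, m3}, keep only states in Sat with every successor in Z. Z1 = ∅; fixed.
Sat(AG E[(p ∧ ¬a) U ¬p]) = ∅
Sat(b ∨ (AG E[(p ∧ ¬a) U ¬p])) = {m3}
Sat(EX (b ∨ (AG E[(p ∧ ¬a) U ¬p]))) = {s : some successor in {m3}} = {m1}
m1 ∈ Sat(EX (b ∨ (AG E[(p ∧ ¬a) U ¬p]))) = {m1}, so the formula holds at m1.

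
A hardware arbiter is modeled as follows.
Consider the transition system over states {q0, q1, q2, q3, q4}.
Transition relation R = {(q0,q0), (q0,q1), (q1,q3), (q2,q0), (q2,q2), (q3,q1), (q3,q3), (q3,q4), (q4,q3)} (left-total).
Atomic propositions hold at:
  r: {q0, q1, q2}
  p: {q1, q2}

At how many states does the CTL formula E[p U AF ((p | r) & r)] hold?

3

Sat(p | r) = {q0, q1, q2}
Sat((p | r) & r) = {q0, q1, q2}
AF ((p | r) & r): least fixpoint, start Z0 = {q0, q1, q2}, add states with every successor in Z. Already a fixed point.
Sat(AF ((p | r) & r)) = {q0, q1, q2}
E[p U AF ((p | r) & r)]: least fixpoint, start Z0 = Sat(AF ((p | r) & r)) = {q0, q1, q2}, add states in Sat(p) with some successor in Z. Already a fixed point.
Sat(E[p U AF ((p | r) & r)]) = {q0, q1, q2}
|Sat(E[p U AF ((p | r) & r)])| = |{q0, q1, q2}| = 3.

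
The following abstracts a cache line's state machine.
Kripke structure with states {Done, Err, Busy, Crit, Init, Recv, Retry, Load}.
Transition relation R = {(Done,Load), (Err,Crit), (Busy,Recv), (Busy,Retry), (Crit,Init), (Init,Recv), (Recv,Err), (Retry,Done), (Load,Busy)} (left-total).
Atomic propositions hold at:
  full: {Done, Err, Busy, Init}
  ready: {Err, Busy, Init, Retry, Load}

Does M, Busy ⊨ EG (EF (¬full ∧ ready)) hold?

Yes

Sat(¬full) = {Crit, Recv, Retry, Load}
Sat(¬full ∧ ready) = {Retry, Load}
EF (¬full ∧ ready): least fixpoint, start Z0 = {Retry, Load}, add states with some successor in Z. Z1 = {Done, Busy, Retry, Load}; fixed.
Sat(EF (¬full ∧ ready)) = {Done, Busy, Retry, Load}
EG (EF (¬full ∧ ready)): greatest fixpoint, start Z0 = {Done, Busy, Retry, Load}, keep only states in Sat with some successor in Z. Already a fixed point.
Sat(EG (EF (¬full ∧ ready))) = {Done, Busy, Retry, Load}
Busy ∈ Sat(EG (EF (¬full ∧ ready))) = {Done, Busy, Retry, Load}, so the formula holds at Busy.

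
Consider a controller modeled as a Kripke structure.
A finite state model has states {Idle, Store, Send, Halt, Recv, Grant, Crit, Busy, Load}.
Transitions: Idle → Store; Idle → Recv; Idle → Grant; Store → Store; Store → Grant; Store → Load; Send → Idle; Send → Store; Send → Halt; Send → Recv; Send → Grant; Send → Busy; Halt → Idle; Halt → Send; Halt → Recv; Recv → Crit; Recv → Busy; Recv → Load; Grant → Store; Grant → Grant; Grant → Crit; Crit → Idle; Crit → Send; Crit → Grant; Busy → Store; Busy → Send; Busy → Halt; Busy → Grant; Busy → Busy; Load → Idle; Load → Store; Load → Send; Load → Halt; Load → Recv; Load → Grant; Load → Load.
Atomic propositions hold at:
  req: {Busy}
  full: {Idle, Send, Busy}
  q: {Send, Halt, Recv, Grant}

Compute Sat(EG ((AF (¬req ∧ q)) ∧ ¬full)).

Sat(¬req) = {Idle, Store, Send, Halt, Recv, Grant, Crit, Load}
Sat(¬req ∧ q) = {Send, Halt, Recv, Grant}
AF (¬req ∧ q): least fixpoint, start Z0 = {Send, Halt, Recv, Grant}, add states with every successor in Z. Already a fixed point.
Sat(AF (¬req ∧ q)) = {Send, Halt, Recv, Grant}
Sat(¬full) = {Store, Halt, Recv, Grant, Crit, Load}
Sat((AF (¬req ∧ q)) ∧ ¬full) = {Halt, Recv, Grant}
EG ((AF (¬req ∧ q)) ∧ ¬full): greatest fixpoint, start Z0 = {Halt, Recv, Grant}, keep only states in Sat with some successor in Z. Z1 = {Halt, Grant}; Z2 = {Grant}; fixed.
Sat(EG ((AF (¬req ∧ q)) ∧ ¬full)) = {Grant}

{Grant}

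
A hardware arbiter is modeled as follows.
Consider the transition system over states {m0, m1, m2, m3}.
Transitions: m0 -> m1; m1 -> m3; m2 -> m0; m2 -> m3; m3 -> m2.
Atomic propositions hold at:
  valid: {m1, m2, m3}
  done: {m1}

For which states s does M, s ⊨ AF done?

{m0, m1}

AF done: least fixpoint, start Z0 = {m1}, add states with every successor in Z. Z1 = {m0, m1}; fixed.
Sat(AF done) = {m0, m1}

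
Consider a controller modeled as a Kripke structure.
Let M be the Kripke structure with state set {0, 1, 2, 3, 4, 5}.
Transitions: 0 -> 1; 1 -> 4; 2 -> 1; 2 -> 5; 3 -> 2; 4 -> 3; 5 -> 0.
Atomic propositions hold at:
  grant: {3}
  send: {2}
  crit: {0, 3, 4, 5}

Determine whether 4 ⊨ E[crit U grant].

E[crit U grant]: least fixpoint, start Z0 = Sat(grant) = {3}, add states in Sat(crit) with some successor in Z. Z1 = {3, 4}; fixed.
Sat(E[crit U grant]) = {3, 4}
4 ∈ Sat(E[crit U grant]) = {3, 4}, so the formula holds at 4.

Yes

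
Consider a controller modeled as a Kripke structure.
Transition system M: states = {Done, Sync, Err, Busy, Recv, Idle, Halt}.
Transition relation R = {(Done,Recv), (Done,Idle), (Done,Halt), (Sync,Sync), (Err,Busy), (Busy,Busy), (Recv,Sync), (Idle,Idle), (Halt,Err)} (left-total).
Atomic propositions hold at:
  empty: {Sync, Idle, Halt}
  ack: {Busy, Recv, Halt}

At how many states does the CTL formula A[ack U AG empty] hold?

3

AG empty: greatest fixpoint, start Z0 = {Sync, Idle, Halt}, keep only states in Sat with every successor in Z. Z1 = {Sync, Idle}; fixed.
Sat(AG empty) = {Sync, Idle}
A[ack U AG empty]: least fixpoint, start Z0 = Sat(AG empty) = {Sync, Idle}, add states in Sat(ack) with every successor in Z. Z1 = {Sync, Recv, Idle}; fixed.
Sat(A[ack U AG empty]) = {Sync, Recv, Idle}
|Sat(A[ack U AG empty])| = |{Sync, Recv, Idle}| = 3.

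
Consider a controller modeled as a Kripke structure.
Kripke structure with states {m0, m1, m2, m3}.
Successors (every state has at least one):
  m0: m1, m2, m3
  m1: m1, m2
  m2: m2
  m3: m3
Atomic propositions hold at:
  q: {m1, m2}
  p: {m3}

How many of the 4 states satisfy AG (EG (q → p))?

1

Sat(q → p) = {m0, m3}
EG (q → p): greatest fixpoint, start Z0 = {m0, m3}, keep only states in Sat with some successor in Z. Already a fixed point.
Sat(EG (q → p)) = {m0, m3}
AG (EG (q → p)): greatest fixpoint, start Z0 = {m0, m3}, keep only states in Sat with every successor in Z. Z1 = {m3}; fixed.
Sat(AG (EG (q → p))) = {m3}
|Sat(AG (EG (q → p)))| = |{m3}| = 1.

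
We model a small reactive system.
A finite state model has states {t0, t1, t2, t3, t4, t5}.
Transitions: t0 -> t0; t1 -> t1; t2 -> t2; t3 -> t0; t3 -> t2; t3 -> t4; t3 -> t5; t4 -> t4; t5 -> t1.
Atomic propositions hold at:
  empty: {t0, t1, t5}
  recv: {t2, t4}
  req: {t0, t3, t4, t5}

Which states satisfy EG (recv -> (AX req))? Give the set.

{t0, t1, t3, t4, t5}

Sat(AX req) = {s : every successor in {t0, t3, t4, t5}} = {t0, t4}
Sat(recv -> (AX req)) = {t0, t1, t3, t4, t5}
EG (recv -> (AX req)): greatest fixpoint, start Z0 = {t0, t1, t3, t4, t5}, keep only states in Sat with some successor in Z. Already a fixed point.
Sat(EG (recv -> (AX req))) = {t0, t1, t3, t4, t5}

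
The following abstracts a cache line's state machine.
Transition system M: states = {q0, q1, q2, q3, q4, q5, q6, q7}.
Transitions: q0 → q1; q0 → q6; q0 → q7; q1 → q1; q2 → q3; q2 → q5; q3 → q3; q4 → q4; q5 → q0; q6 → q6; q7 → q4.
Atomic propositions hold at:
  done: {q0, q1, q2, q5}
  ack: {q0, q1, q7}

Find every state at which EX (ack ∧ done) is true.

{q0, q1, q5}

Sat(ack ∧ done) = {q0, q1}
Sat(EX (ack ∧ done)) = {s : some successor in {q0, q1}} = {q0, q1, q5}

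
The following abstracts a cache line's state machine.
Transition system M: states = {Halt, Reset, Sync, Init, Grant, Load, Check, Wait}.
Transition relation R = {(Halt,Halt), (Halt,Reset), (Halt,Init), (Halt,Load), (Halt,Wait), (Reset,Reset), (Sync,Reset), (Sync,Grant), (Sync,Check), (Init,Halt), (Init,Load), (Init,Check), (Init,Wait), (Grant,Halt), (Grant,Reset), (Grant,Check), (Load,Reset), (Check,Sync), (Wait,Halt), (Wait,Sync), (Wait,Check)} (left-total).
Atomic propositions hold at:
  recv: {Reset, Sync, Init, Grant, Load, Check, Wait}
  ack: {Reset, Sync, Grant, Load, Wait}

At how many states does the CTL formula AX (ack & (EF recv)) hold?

EF recv: least fixpoint, start Z0 = {Reset, Sync, Init, Grant, Load, Check, Wait}, add states with some successor in Z. Z1 = {Halt, Reset, Sync, Init, Grant, Load, Check, Wait}; fixed.
Sat(EF recv) = {Halt, Reset, Sync, Init, Grant, Load, Check, Wait}
Sat(ack & (EF recv)) = {Reset, Sync, Grant, Load, Wait}
Sat(AX (ack & (EF recv))) = {s : every successor in {Reset, Sync, Grant, Load, Wait}} = {Reset, Load, Check}
|Sat(AX (ack & (EF recv)))| = |{Reset, Load, Check}| = 3.

3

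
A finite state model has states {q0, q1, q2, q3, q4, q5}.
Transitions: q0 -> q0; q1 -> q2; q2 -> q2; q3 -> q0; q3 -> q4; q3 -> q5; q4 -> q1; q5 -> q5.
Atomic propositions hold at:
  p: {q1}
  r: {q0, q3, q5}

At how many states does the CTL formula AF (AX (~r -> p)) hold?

Sat(~r) = {q1, q2, q4}
Sat(~r -> p) = {q0, q1, q3, q5}
Sat(AX (~r -> p)) = {s : every successor in {q0, q1, q3, q5}} = {q0, q4, q5}
AF (AX (~r -> p)): least fixpoint, start Z0 = {q0, q4, q5}, add states with every successor in Z. Z1 = {q0, q3, q4, q5}; fixed.
Sat(AF (AX (~r -> p))) = {q0, q3, q4, q5}
|Sat(AF (AX (~r -> p)))| = |{q0, q3, q4, q5}| = 4.

4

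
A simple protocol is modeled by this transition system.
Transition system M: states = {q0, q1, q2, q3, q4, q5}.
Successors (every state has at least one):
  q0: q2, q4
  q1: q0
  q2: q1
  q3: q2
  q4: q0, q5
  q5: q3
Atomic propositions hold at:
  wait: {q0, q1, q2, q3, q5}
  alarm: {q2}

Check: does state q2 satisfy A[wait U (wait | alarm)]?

Yes

Sat(wait | alarm) = {q0, q1, q2, q3, q5}
A[wait U (wait | alarm)]: least fixpoint, start Z0 = Sat((wait | alarm)) = {q0, q1, q2, q3, q5}, add states in Sat(wait) with every successor in Z. Already a fixed point.
Sat(A[wait U (wait | alarm)]) = {q0, q1, q2, q3, q5}
q2 ∈ Sat(A[wait U (wait | alarm)]) = {q0, q1, q2, q3, q5}, so the formula holds at q2.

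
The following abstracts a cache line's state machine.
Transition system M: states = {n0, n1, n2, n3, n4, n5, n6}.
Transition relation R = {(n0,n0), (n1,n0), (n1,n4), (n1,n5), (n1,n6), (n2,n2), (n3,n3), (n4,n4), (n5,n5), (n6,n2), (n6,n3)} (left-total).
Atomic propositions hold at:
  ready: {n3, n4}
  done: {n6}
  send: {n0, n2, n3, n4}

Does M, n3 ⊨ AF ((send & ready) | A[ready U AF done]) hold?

Yes

Sat(send & ready) = {n3, n4}
AF done: least fixpoint, start Z0 = {n6}, add states with every successor in Z. Already a fixed point.
Sat(AF done) = {n6}
A[ready U AF done]: least fixpoint, start Z0 = Sat(AF done) = {n6}, add states in Sat(ready) with every successor in Z. Already a fixed point.
Sat(A[ready U AF done]) = {n6}
Sat((send & ready) | A[ready U AF done]) = {n3, n4, n6}
AF ((send & ready) | A[ready U AF done]): least fixpoint, start Z0 = {n3, n4, n6}, add states with every successor in Z. Already a fixed point.
Sat(AF ((send & ready) | A[ready U AF done])) = {n3, n4, n6}
n3 ∈ Sat(AF ((send & ready) | A[ready U AF done])) = {n3, n4, n6}, so the formula holds at n3.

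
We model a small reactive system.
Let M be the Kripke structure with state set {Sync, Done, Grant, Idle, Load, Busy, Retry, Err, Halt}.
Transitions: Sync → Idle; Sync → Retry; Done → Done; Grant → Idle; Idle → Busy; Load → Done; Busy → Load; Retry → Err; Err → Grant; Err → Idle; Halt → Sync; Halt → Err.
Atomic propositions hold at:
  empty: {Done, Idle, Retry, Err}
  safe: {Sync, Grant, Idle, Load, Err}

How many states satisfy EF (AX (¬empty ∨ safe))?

7

Sat(¬empty) = {Sync, Grant, Load, Busy, Halt}
Sat(¬empty ∨ safe) = {Sync, Grant, Idle, Load, Busy, Err, Halt}
Sat(AX (¬empty ∨ safe)) = {s : every successor in {Sync, Grant, Idle, Load, Busy, Err, Halt}} = {Grant, Idle, Busy, Retry, Err, Halt}
EF (AX (¬empty ∨ safe)): least fixpoint, start Z0 = {Grant, Idle, Busy, Retry, Err, Halt}, add states with some successor in Z. Z1 = {Sync, Grant, Idle, Busy, Retry, Err, Halt}; fixed.
Sat(EF (AX (¬empty ∨ safe))) = {Sync, Grant, Idle, Busy, Retry, Err, Halt}
|Sat(EF (AX (¬empty ∨ safe)))| = |{Sync, Grant, Idle, Busy, Retry, Err, Halt}| = 7.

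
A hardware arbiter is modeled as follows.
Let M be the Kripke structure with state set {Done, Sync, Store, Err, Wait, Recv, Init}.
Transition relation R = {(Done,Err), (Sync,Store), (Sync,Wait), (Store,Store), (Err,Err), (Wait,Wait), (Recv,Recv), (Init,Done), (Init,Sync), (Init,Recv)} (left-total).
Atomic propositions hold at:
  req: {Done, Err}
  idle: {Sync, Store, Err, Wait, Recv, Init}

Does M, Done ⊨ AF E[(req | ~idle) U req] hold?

Yes

Sat(~idle) = {Done}
Sat(req | ~idle) = {Done, Err}
E[(req | ~idle) U req]: least fixpoint, start Z0 = Sat(req) = {Done, Err}, add states in Sat(req | ~idle) with some successor in Z. Already a fixed point.
Sat(E[(req | ~idle) U req]) = {Done, Err}
AF E[(req | ~idle) U req]: least fixpoint, start Z0 = {Done, Err}, add states with every successor in Z. Already a fixed point.
Sat(AF E[(req | ~idle) U req]) = {Done, Err}
Done ∈ Sat(AF E[(req | ~idle) U req]) = {Done, Err}, so the formula holds at Done.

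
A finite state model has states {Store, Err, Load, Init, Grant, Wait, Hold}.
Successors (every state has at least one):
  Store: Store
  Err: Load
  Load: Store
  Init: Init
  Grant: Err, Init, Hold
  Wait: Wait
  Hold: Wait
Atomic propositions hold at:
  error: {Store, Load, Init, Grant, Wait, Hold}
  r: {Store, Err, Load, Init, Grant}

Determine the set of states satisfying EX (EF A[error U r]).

{Store, Err, Load, Init, Grant}

A[error U r]: least fixpoint, start Z0 = Sat(r) = {Store, Err, Load, Init, Grant}, add states in Sat(error) with every successor in Z. Already a fixed point.
Sat(A[error U r]) = {Store, Err, Load, Init, Grant}
EF A[error U r]: least fixpoint, start Z0 = {Store, Err, Load, Init, Grant}, add states with some successor in Z. Already a fixed point.
Sat(EF A[error U r]) = {Store, Err, Load, Init, Grant}
Sat(EX (EF A[error U r])) = {s : some successor in {Store, Err, Load, Init, Grant}} = {Store, Err, Load, Init, Grant}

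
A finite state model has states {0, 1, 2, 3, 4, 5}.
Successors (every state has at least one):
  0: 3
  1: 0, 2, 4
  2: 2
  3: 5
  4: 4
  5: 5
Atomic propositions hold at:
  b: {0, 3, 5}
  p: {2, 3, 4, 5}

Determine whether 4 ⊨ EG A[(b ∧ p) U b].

No

Sat(b ∧ p) = {3, 5}
A[(b ∧ p) U b]: least fixpoint, start Z0 = Sat(b) = {0, 3, 5}, add states in Sat(b ∧ p) with every successor in Z. Already a fixed point.
Sat(A[(b ∧ p) U b]) = {0, 3, 5}
EG A[(b ∧ p) U b]: greatest fixpoint, start Z0 = {0, 3, 5}, keep only states in Sat with some successor in Z. Already a fixed point.
Sat(EG A[(b ∧ p) U b]) = {0, 3, 5}
4 ∉ Sat(EG A[(b ∧ p) U b]) = {0, 3, 5}, so the formula does not hold at 4.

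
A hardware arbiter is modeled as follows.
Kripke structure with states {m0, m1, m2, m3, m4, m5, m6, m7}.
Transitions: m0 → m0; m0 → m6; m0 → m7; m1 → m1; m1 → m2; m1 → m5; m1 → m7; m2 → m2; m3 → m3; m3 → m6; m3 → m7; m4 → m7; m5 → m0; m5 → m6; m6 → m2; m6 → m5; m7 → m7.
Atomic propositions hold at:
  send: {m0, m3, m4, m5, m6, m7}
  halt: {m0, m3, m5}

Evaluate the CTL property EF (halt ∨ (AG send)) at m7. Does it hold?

AG send: greatest fixpoint, start Z0 = {m0, m3, m4, m5, m6, m7}, keep only states in Sat with every successor in Z. Z1 = {m0, m3, m4, m5, m7}; Z2 = {m4, m7}; fixed.
Sat(AG send) = {m4, m7}
Sat(halt ∨ (AG send)) = {m0, m3, m4, m5, m7}
EF (halt ∨ (AG send)): least fixpoint, start Z0 = {m0, m3, m4, m5, m7}, add states with some successor in Z. Z1 = {m0, m1, m3, m4, m5, m6, m7}; fixed.
Sat(EF (halt ∨ (AG send))) = {m0, m1, m3, m4, m5, m6, m7}
m7 ∈ Sat(EF (halt ∨ (AG send))) = {m0, m1, m3, m4, m5, m6, m7}, so the formula holds at m7.

Yes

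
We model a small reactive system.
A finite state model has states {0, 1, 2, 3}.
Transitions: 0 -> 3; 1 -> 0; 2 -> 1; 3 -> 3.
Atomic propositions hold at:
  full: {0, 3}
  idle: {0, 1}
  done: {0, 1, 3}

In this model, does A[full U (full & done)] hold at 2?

No

Sat(full & done) = {0, 3}
A[full U (full & done)]: least fixpoint, start Z0 = Sat((full & done)) = {0, 3}, add states in Sat(full) with every successor in Z. Already a fixed point.
Sat(A[full U (full & done)]) = {0, 3}
2 ∉ Sat(A[full U (full & done)]) = {0, 3}, so the formula does not hold at 2.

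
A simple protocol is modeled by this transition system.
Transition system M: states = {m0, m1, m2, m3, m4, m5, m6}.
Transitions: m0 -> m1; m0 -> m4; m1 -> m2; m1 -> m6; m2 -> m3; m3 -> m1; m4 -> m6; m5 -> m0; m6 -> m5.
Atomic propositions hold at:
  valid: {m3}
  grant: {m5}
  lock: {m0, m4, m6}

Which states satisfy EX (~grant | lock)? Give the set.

Sat(~grant) = {m0, m1, m2, m3, m4, m6}
Sat(~grant | lock) = {m0, m1, m2, m3, m4, m6}
Sat(EX (~grant | lock)) = {s : some successor in {m0, m1, m2, m3, m4, m6}} = {m0, m1, m2, m3, m4, m5}

{m0, m1, m2, m3, m4, m5}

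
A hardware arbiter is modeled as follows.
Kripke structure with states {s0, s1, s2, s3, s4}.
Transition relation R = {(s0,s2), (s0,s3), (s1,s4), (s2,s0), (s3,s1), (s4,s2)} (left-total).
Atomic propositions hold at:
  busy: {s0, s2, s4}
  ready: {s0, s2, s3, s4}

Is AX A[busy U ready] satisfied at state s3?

A[busy U ready]: least fixpoint, start Z0 = Sat(ready) = {s0, s2, s3, s4}, add states in Sat(busy) with every successor in Z. Already a fixed point.
Sat(A[busy U ready]) = {s0, s2, s3, s4}
Sat(AX A[busy U ready]) = {s : every successor in {s0, s2, s3, s4}} = {s0, s1, s2, s4}
s3 ∉ Sat(AX A[busy U ready]) = {s0, s1, s2, s4}, so the formula does not hold at s3.

No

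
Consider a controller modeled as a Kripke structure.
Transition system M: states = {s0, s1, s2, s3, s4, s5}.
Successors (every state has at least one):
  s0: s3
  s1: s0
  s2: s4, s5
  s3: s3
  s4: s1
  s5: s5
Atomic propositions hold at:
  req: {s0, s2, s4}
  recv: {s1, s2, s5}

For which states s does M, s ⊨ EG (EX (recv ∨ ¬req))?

Sat(¬req) = {s1, s3, s5}
Sat(recv ∨ ¬req) = {s1, s2, s3, s5}
Sat(EX (recv ∨ ¬req)) = {s : some successor in {s1, s2, s3, s5}} = {s0, s2, s3, s4, s5}
EG (EX (recv ∨ ¬req)): greatest fixpoint, start Z0 = {s0, s2, s3, s4, s5}, keep only states in Sat with some successor in Z. Z1 = {s0, s2, s3, s5}; fixed.
Sat(EG (EX (recv ∨ ¬req))) = {s0, s2, s3, s5}

{s0, s2, s3, s5}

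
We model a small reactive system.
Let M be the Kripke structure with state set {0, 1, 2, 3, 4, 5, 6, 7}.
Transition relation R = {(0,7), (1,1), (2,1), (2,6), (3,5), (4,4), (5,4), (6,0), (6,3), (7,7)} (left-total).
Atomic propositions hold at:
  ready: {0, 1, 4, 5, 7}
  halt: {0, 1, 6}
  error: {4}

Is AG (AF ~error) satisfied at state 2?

Sat(~error) = {0, 1, 2, 3, 5, 6, 7}
AF ~error: least fixpoint, start Z0 = {0, 1, 2, 3, 5, 6, 7}, add states with every successor in Z. Already a fixed point.
Sat(AF ~error) = {0, 1, 2, 3, 5, 6, 7}
AG (AF ~error): greatest fixpoint, start Z0 = {0, 1, 2, 3, 5, 6, 7}, keep only states in Sat with every successor in Z. Z1 = {0, 1, 2, 3, 6, 7}; Z2 = {0, 1, 2, 6, 7}; Z3 = {0, 1, 2, 7}; Z4 = {0, 1, 7}; fixed.
Sat(AG (AF ~error)) = {0, 1, 7}
2 ∉ Sat(AG (AF ~error)) = {0, 1, 7}, so the formula does not hold at 2.

No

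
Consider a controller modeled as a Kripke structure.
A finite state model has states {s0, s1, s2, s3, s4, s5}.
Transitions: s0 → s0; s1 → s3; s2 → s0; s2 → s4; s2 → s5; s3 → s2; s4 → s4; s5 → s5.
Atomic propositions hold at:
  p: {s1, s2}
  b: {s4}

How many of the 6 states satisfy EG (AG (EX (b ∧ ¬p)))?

1

Sat(¬p) = {s0, s3, s4, s5}
Sat(b ∧ ¬p) = {s4}
Sat(EX (b ∧ ¬p)) = {s : some successor in {s4}} = {s2, s4}
AG (EX (b ∧ ¬p)): greatest fixpoint, start Z0 = {s2, s4}, keep only states in Sat with every successor in Z. Z1 = {s4}; fixed.
Sat(AG (EX (b ∧ ¬p))) = {s4}
EG (AG (EX (b ∧ ¬p))): greatest fixpoint, start Z0 = {s4}, keep only states in Sat with some successor in Z. Already a fixed point.
Sat(EG (AG (EX (b ∧ ¬p)))) = {s4}
|Sat(EG (AG (EX (b ∧ ¬p))))| = |{s4}| = 1.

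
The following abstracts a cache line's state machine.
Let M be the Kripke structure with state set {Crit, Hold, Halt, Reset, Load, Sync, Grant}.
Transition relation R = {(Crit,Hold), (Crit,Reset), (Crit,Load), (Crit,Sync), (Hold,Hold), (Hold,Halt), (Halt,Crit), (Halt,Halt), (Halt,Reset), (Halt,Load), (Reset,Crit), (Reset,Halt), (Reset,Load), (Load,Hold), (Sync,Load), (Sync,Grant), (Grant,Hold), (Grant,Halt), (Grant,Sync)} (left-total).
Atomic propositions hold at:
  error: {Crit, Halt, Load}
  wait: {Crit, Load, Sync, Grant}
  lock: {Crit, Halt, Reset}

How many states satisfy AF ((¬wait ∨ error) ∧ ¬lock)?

Sat(¬wait) = {Hold, Halt, Reset}
Sat(¬wait ∨ error) = {Crit, Hold, Halt, Reset, Load}
Sat(¬lock) = {Hold, Load, Sync, Grant}
Sat((¬wait ∨ error) ∧ ¬lock) = {Hold, Load}
AF ((¬wait ∨ error) ∧ ¬lock): least fixpoint, start Z0 = {Hold, Load}, add states with every successor in Z. Already a fixed point.
Sat(AF ((¬wait ∨ error) ∧ ¬lock)) = {Hold, Load}
|Sat(AF ((¬wait ∨ error) ∧ ¬lock))| = |{Hold, Load}| = 2.

2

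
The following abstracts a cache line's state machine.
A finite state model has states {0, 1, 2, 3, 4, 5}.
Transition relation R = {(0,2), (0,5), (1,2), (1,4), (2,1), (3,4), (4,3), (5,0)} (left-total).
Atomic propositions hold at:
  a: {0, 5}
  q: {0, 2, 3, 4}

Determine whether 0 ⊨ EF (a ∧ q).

Yes

Sat(a ∧ q) = {0}
EF (a ∧ q): least fixpoint, start Z0 = {0}, add states with some successor in Z. Z1 = {0, 5}; fixed.
Sat(EF (a ∧ q)) = {0, 5}
0 ∈ Sat(EF (a ∧ q)) = {0, 5}, so the formula holds at 0.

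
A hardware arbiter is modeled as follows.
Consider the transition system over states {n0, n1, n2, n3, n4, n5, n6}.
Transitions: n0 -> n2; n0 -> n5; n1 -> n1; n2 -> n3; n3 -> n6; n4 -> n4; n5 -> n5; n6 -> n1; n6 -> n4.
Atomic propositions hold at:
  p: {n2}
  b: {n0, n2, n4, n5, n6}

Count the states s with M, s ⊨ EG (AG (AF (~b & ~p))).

1

Sat(~b) = {n1, n3}
Sat(~p) = {n0, n1, n3, n4, n5, n6}
Sat(~b & ~p) = {n1, n3}
AF (~b & ~p): least fixpoint, start Z0 = {n1, n3}, add states with every successor in Z. Z1 = {n1, n2, n3}; fixed.
Sat(AF (~b & ~p)) = {n1, n2, n3}
AG (AF (~b & ~p)): greatest fixpoint, start Z0 = {n1, n2, n3}, keep only states in Sat with every successor in Z. Z1 = {n1, n2}; Z2 = {n1}; fixed.
Sat(AG (AF (~b & ~p))) = {n1}
EG (AG (AF (~b & ~p))): greatest fixpoint, start Z0 = {n1}, keep only states in Sat with some successor in Z. Already a fixed point.
Sat(EG (AG (AF (~b & ~p)))) = {n1}
|Sat(EG (AG (AF (~b & ~p))))| = |{n1}| = 1.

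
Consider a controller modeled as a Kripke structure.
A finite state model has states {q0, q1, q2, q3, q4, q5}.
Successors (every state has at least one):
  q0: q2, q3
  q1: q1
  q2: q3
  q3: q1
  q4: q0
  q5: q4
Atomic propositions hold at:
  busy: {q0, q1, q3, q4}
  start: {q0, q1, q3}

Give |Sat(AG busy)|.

2

AG busy: greatest fixpoint, start Z0 = {q0, q1, q3, q4}, keep only states in Sat with every successor in Z. Z1 = {q1, q3, q4}; Z2 = {q1, q3}; fixed.
Sat(AG busy) = {q1, q3}
|Sat(AG busy)| = |{q1, q3}| = 2.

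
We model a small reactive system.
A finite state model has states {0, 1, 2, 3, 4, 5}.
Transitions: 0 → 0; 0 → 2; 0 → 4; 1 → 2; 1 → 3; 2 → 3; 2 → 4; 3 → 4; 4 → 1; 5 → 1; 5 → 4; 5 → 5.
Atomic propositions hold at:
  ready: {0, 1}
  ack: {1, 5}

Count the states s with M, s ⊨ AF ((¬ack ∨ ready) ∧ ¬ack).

Sat(¬ack) = {0, 2, 3, 4}
Sat(¬ack ∨ ready) = {0, 1, 2, 3, 4}
Sat((¬ack ∨ ready) ∧ ¬ack) = {0, 2, 3, 4}
AF ((¬ack ∨ ready) ∧ ¬ack): least fixpoint, start Z0 = {0, 2, 3, 4}, add states with every successor in Z. Z1 = {0, 1, 2, 3, 4}; fixed.
Sat(AF ((¬ack ∨ ready) ∧ ¬ack)) = {0, 1, 2, 3, 4}
|Sat(AF ((¬ack ∨ ready) ∧ ¬ack))| = |{0, 1, 2, 3, 4}| = 5.

5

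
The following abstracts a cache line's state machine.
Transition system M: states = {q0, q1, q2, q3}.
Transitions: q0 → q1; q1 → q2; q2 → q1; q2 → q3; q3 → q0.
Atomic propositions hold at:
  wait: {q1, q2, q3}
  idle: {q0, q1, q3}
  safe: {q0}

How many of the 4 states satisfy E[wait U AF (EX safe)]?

Sat(EX safe) = {s : some successor in {q0}} = {q3}
AF (EX safe): least fixpoint, start Z0 = {q3}, add states with every successor in Z. Already a fixed point.
Sat(AF (EX safe)) = {q3}
E[wait U AF (EX safe)]: least fixpoint, start Z0 = Sat(AF (EX safe)) = {q3}, add states in Sat(wait) with some successor in Z. Z1 = {q2, q3}; Z2 = {q1, q2, q3}; fixed.
Sat(E[wait U AF (EX safe)]) = {q1, q2, q3}
|Sat(E[wait U AF (EX safe)])| = |{q1, q2, q3}| = 3.

3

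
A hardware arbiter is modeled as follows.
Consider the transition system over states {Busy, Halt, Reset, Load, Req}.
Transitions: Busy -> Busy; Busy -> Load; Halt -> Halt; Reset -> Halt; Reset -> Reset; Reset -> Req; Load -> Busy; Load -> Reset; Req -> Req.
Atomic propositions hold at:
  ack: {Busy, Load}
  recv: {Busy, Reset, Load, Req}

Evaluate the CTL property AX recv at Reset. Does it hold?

No

Sat(AX recv) = {s : every successor in {Busy, Reset, Load, Req}} = {Busy, Load, Req}
Reset ∉ Sat(AX recv) = {Busy, Load, Req}, so the formula does not hold at Reset.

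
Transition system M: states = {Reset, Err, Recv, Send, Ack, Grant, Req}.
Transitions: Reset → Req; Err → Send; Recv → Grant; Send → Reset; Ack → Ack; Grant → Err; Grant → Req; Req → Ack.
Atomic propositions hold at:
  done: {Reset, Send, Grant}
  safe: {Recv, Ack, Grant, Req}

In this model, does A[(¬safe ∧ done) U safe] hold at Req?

Sat(¬safe) = {Reset, Err, Send}
Sat(¬safe ∧ done) = {Reset, Send}
A[(¬safe ∧ done) U safe]: least fixpoint, start Z0 = Sat(safe) = {Recv, Ack, Grant, Req}, add states in Sat(¬safe ∧ done) with every successor in Z. Z1 = {Reset, Recv, Ack, Grant, Req}; Z2 = {Reset, Recv, Send, Ack, Grant, Req}; fixed.
Sat(A[(¬safe ∧ done) U safe]) = {Reset, Recv, Send, Ack, Grant, Req}
Req ∈ Sat(A[(¬safe ∧ done) U safe]) = {Reset, Recv, Send, Ack, Grant, Req}, so the formula holds at Req.

Yes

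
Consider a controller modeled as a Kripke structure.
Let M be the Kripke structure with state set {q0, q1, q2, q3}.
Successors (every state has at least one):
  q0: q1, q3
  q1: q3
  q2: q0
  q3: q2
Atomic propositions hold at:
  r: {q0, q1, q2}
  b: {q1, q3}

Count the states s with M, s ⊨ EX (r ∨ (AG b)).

AG b: greatest fixpoint, start Z0 = {q1, q3}, keep only states in Sat with every successor in Z. Z1 = {q1}; Z2 = ∅; fixed.
Sat(AG b) = ∅
Sat(r ∨ (AG b)) = {q0, q1, q2}
Sat(EX (r ∨ (AG b))) = {s : some successor in {q0, q1, q2}} = {q0, q2, q3}
|Sat(EX (r ∨ (AG b)))| = |{q0, q2, q3}| = 3.

3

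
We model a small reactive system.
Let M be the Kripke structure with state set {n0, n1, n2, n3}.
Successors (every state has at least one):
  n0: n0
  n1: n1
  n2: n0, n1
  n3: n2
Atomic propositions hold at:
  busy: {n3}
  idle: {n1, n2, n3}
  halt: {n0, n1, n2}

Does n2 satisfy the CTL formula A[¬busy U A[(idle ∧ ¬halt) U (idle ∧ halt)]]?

Sat(¬busy) = {n0, n1, n2}
Sat(¬halt) = {n3}
Sat(idle ∧ ¬halt) = {n3}
Sat(idle ∧ halt) = {n1, n2}
A[(idle ∧ ¬halt) U (idle ∧ halt)]: least fixpoint, start Z0 = Sat((idle ∧ halt)) = {n1, n2}, add states in Sat(idle ∧ ¬halt) with every successor in Z. Z1 = {n1, n2, n3}; fixed.
Sat(A[(idle ∧ ¬halt) U (idle ∧ halt)]) = {n1, n2, n3}
A[¬busy U A[(idle ∧ ¬halt) U (idle ∧ halt)]]: least fixpoint, start Z0 = Sat(A[(idle ∧ ¬halt) U (idle ∧ halt)]) = {n1, n2, n3}, add states in Sat(¬busy) with every successor in Z. Already a fixed point.
Sat(A[¬busy U A[(idle ∧ ¬halt) U (idle ∧ halt)]]) = {n1, n2, n3}
n2 ∈ Sat(A[¬busy U A[(idle ∧ ¬halt) U (idle ∧ halt)]]) = {n1, n2, n3}, so the formula holds at n2.

Yes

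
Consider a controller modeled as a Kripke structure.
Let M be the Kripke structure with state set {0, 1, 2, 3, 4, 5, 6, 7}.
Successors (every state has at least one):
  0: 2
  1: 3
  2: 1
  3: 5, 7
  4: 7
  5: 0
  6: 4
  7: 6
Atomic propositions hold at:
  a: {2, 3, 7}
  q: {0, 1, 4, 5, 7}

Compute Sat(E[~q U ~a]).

Sat(~q) = {2, 3, 6}
Sat(~a) = {0, 1, 4, 5, 6}
E[~q U ~a]: least fixpoint, start Z0 = Sat(~a) = {0, 1, 4, 5, 6}, add states in Sat(~q) with some successor in Z. Z1 = {0, 1, 2, 3, 4, 5, 6}; fixed.
Sat(E[~q U ~a]) = {0, 1, 2, 3, 4, 5, 6}

{0, 1, 2, 3, 4, 5, 6}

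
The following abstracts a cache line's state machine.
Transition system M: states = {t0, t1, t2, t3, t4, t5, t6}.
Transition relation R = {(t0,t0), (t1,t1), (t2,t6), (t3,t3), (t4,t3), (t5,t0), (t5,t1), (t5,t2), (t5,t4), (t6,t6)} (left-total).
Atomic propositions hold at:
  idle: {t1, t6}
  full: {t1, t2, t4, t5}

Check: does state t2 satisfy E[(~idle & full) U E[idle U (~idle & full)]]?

Sat(~idle) = {t0, t2, t3, t4, t5}
Sat(~idle & full) = {t2, t4, t5}
E[idle U (~idle & full)]: least fixpoint, start Z0 = Sat((~idle & full)) = {t2, t4, t5}, add states in Sat(idle) with some successor in Z. Already a fixed point.
Sat(E[idle U (~idle & full)]) = {t2, t4, t5}
E[(~idle & full) U E[idle U (~idle & full)]]: least fixpoint, start Z0 = Sat(E[idle U (~idle & full)]) = {t2, t4, t5}, add states in Sat(~idle & full) with some successor in Z. Already a fixed point.
Sat(E[(~idle & full) U E[idle U (~idle & full)]]) = {t2, t4, t5}
t2 ∈ Sat(E[(~idle & full) U E[idle U (~idle & full)]]) = {t2, t4, t5}, so the formula holds at t2.

Yes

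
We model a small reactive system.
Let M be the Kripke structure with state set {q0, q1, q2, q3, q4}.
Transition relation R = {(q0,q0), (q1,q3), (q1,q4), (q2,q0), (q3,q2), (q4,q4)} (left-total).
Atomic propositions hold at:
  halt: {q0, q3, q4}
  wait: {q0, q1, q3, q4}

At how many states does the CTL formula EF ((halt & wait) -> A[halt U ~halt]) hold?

Sat(halt & wait) = {q0, q3, q4}
Sat(~halt) = {q1, q2}
A[halt U ~halt]: least fixpoint, start Z0 = Sat(~halt) = {q1, q2}, add states in Sat(halt) with every successor in Z. Z1 = {q1, q2, q3}; fixed.
Sat(A[halt U ~halt]) = {q1, q2, q3}
Sat((halt & wait) -> A[halt U ~halt]) = {q1, q2, q3}
EF ((halt & wait) -> A[halt U ~halt]): least fixpoint, start Z0 = {q1, q2, q3}, add states with some successor in Z. Already a fixed point.
Sat(EF ((halt & wait) -> A[halt U ~halt])) = {q1, q2, q3}
|Sat(EF ((halt & wait) -> A[halt U ~halt]))| = |{q1, q2, q3}| = 3.

3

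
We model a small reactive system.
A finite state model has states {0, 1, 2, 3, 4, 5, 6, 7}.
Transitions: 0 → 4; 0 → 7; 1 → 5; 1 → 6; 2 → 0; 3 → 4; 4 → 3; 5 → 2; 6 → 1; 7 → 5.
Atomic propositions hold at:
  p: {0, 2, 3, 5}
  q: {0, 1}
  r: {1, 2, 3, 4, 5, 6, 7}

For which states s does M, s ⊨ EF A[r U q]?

A[r U q]: least fixpoint, start Z0 = Sat(q) = {0, 1}, add states in Sat(r) with every successor in Z. Z1 = {0, 1, 2, 6}; Z2 = {0, 1, 2, 5, 6}; Z3 = {0, 1, 2, 5, 6, 7}; fixed.
Sat(A[r U q]) = {0, 1, 2, 5, 6, 7}
EF A[r U q]: least fixpoint, start Z0 = {0, 1, 2, 5, 6, 7}, add states with some successor in Z. Already a fixed point.
Sat(EF A[r U q]) = {0, 1, 2, 5, 6, 7}

{0, 1, 2, 5, 6, 7}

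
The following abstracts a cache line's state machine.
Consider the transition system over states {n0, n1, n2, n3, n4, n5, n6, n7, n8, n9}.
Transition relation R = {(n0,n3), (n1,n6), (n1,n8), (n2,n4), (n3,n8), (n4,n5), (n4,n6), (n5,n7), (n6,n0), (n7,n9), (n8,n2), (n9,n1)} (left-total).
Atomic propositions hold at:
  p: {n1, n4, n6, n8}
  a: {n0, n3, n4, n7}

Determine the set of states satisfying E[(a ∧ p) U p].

{n1, n4, n6, n8}

Sat(a ∧ p) = {n4}
E[(a ∧ p) U p]: least fixpoint, start Z0 = Sat(p) = {n1, n4, n6, n8}, add states in Sat(a ∧ p) with some successor in Z. Already a fixed point.
Sat(E[(a ∧ p) U p]) = {n1, n4, n6, n8}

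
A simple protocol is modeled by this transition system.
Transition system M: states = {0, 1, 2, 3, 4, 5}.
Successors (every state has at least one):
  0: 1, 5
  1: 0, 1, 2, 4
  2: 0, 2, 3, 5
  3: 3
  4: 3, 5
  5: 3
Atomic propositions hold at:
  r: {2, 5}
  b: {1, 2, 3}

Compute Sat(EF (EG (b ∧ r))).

{0, 1, 2}

Sat(b ∧ r) = {2}
EG (b ∧ r): greatest fixpoint, start Z0 = {2}, keep only states in Sat with some successor in Z. Already a fixed point.
Sat(EG (b ∧ r)) = {2}
EF (EG (b ∧ r)): least fixpoint, start Z0 = {2}, add states with some successor in Z. Z1 = {1, 2}; Z2 = {0, 1, 2}; fixed.
Sat(EF (EG (b ∧ r))) = {0, 1, 2}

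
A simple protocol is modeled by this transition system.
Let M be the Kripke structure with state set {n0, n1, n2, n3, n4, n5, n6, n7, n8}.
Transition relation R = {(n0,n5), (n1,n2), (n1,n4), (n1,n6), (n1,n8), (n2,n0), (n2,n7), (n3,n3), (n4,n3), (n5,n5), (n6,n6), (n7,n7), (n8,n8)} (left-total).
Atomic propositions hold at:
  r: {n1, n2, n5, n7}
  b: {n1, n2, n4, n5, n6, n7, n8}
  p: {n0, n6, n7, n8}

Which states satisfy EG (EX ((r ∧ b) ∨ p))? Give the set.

{n0, n1, n2, n5, n6, n7, n8}

Sat(r ∧ b) = {n1, n2, n5, n7}
Sat((r ∧ b) ∨ p) = {n0, n1, n2, n5, n6, n7, n8}
Sat(EX ((r ∧ b) ∨ p)) = {s : some successor in {n0, n1, n2, n5, n6, n7, n8}} = {n0, n1, n2, n5, n6, n7, n8}
EG (EX ((r ∧ b) ∨ p)): greatest fixpoint, start Z0 = {n0, n1, n2, n5, n6, n7, n8}, keep only states in Sat with some successor in Z. Already a fixed point.
Sat(EG (EX ((r ∧ b) ∨ p))) = {n0, n1, n2, n5, n6, n7, n8}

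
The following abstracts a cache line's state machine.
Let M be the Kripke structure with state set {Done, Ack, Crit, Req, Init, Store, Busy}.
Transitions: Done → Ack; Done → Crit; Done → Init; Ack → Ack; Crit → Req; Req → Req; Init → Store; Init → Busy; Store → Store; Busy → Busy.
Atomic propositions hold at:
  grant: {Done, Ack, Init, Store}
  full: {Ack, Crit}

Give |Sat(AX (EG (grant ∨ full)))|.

2

Sat(grant ∨ full) = {Done, Ack, Crit, Init, Store}
EG (grant ∨ full): greatest fixpoint, start Z0 = {Done, Ack, Crit, Init, Store}, keep only states in Sat with some successor in Z. Z1 = {Done, Ack, Init, Store}; fixed.
Sat(EG (grant ∨ full)) = {Done, Ack, Init, Store}
Sat(AX (EG (grant ∨ full))) = {s : every successor in {Done, Ack, Init, Store}} = {Ack, Store}
|Sat(AX (EG (grant ∨ full)))| = |{Ack, Store}| = 2.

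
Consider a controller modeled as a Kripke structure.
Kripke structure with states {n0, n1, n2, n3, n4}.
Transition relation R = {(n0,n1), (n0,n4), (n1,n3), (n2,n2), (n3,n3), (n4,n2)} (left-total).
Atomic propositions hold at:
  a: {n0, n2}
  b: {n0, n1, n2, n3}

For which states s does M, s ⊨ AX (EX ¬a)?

{n1, n3}

Sat(¬a) = {n1, n3, n4}
Sat(EX ¬a) = {s : some successor in {n1, n3, n4}} = {n0, n1, n3}
Sat(AX (EX ¬a)) = {s : every successor in {n0, n1, n3}} = {n1, n3}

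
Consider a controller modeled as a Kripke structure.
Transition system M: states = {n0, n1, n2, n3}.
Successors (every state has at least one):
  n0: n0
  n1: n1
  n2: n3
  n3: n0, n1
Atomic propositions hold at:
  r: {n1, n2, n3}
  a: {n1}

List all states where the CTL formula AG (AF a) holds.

{n1}

AF a: least fixpoint, start Z0 = {n1}, add states with every successor in Z. Already a fixed point.
Sat(AF a) = {n1}
AG (AF a): greatest fixpoint, start Z0 = {n1}, keep only states in Sat with every successor in Z. Already a fixed point.
Sat(AG (AF a)) = {n1}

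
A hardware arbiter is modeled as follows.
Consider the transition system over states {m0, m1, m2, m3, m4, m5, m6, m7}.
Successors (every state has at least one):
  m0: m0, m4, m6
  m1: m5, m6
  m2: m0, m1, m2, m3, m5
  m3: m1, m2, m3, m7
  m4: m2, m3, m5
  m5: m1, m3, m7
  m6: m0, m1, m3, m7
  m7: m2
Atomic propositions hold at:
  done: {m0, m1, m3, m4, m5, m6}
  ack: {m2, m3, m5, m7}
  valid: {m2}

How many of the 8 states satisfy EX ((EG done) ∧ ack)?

EG done: greatest fixpoint, start Z0 = {m0, m1, m3, m4, m5, m6}, keep only states in Sat with some successor in Z. Already a fixed point.
Sat(EG done) = {m0, m1, m3, m4, m5, m6}
Sat((EG done) ∧ ack) = {m3, m5}
Sat(EX ((EG done) ∧ ack)) = {s : some successor in {m3, m5}} = {m1, m2, m3, m4, m5, m6}
|Sat(EX ((EG done) ∧ ack))| = |{m1, m2, m3, m4, m5, m6}| = 6.

6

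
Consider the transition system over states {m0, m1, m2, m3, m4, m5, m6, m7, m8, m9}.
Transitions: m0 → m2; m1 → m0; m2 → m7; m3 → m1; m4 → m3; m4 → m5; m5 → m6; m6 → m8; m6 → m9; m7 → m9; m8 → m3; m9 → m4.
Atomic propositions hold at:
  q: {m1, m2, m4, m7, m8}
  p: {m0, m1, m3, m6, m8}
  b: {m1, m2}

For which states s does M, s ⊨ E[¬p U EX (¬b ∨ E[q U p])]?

{m1, m2, m3, m4, m5, m6, m7, m8, m9}

Sat(¬p) = {m2, m4, m5, m7, m9}
Sat(¬b) = {m0, m3, m4, m5, m6, m7, m8, m9}
E[q U p]: least fixpoint, start Z0 = Sat(p) = {m0, m1, m3, m6, m8}, add states in Sat(q) with some successor in Z. Z1 = {m0, m1, m3, m4, m6, m8}; fixed.
Sat(E[q U p]) = {m0, m1, m3, m4, m6, m8}
Sat(¬b ∨ E[q U p]) = {m0, m1, m3, m4, m5, m6, m7, m8, m9}
Sat(EX (¬b ∨ E[q U p])) = {s : some successor in {m0, m1, m3, m4, m5, m6, m7, m8, m9}} = {m1, m2, m3, m4, m5, m6, m7, m8, m9}
E[¬p U EX (¬b ∨ E[q U p])]: least fixpoint, start Z0 = Sat(EX (¬b ∨ E[q U p])) = {m1, m2, m3, m4, m5, m6, m7, m8, m9}, add states in Sat(¬p) with some successor in Z. Already a fixed point.
Sat(E[¬p U EX (¬b ∨ E[q U p])]) = {m1, m2, m3, m4, m5, m6, m7, m8, m9}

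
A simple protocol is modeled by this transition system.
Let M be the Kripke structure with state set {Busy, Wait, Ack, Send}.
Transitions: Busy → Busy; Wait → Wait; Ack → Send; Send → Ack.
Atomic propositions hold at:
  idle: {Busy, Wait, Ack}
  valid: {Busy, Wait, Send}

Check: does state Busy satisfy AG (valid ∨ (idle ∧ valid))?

Yes

Sat(idle ∧ valid) = {Busy, Wait}
Sat(valid ∨ (idle ∧ valid)) = {Busy, Wait, Send}
AG (valid ∨ (idle ∧ valid)): greatest fixpoint, start Z0 = {Busy, Wait, Send}, keep only states in Sat with every successor in Z. Z1 = {Busy, Wait}; fixed.
Sat(AG (valid ∨ (idle ∧ valid))) = {Busy, Wait}
Busy ∈ Sat(AG (valid ∨ (idle ∧ valid))) = {Busy, Wait}, so the formula holds at Busy.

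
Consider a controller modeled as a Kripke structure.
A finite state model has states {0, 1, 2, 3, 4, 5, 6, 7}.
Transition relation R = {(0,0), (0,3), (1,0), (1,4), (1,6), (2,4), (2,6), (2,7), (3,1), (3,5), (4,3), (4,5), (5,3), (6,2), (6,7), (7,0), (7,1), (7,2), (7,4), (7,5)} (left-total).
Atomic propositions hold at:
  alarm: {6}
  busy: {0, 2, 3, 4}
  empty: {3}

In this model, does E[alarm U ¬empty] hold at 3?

Sat(¬empty) = {0, 1, 2, 4, 5, 6, 7}
E[alarm U ¬empty]: least fixpoint, start Z0 = Sat(¬empty) = {0, 1, 2, 4, 5, 6, 7}, add states in Sat(alarm) with some successor in Z. Already a fixed point.
Sat(E[alarm U ¬empty]) = {0, 1, 2, 4, 5, 6, 7}
3 ∉ Sat(E[alarm U ¬empty]) = {0, 1, 2, 4, 5, 6, 7}, so the formula does not hold at 3.

No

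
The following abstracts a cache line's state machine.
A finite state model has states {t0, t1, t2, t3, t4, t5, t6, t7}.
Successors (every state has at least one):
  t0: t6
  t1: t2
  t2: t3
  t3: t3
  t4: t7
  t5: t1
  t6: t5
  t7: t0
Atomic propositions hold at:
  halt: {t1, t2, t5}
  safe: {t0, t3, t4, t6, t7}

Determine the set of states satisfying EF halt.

EF halt: least fixpoint, start Z0 = {t1, t2, t5}, add states with some successor in Z. Z1 = {t1, t2, t5, t6}; Z2 = {t0, t1, t2, t5, t6}; Z3 = {t0, t1, t2, t5, t6, t7}; Z4 = {t0, t1, t2, t4, t5, t6, t7}; fixed.
Sat(EF halt) = {t0, t1, t2, t4, t5, t6, t7}

{t0, t1, t2, t4, t5, t6, t7}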